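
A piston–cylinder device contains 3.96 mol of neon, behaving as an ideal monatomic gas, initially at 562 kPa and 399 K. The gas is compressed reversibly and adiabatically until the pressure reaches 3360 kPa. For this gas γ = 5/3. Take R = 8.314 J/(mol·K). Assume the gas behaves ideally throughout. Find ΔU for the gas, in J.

20600 J

V₁ = nRT₁/P₁ = 3.96×8.314×399/562 = 23.4 L.
Adiabatic: T₂/T₁ = (P₂/P₁)^((γ−1)/γ) ⇒ T₂ = 399×(5.98)^0.400 = 816 K; V₂ = 7.99 L.
For an ideal gas ΔU = nCvΔT with Cv = (3/2)R = 12.5 J/(mol·K).
ΔU = 3.96×12.5×(816−399) = 20600 J.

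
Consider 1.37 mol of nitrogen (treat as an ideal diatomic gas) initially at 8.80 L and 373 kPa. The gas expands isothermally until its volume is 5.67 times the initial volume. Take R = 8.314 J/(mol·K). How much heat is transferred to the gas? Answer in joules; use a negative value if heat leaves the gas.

5700 J

T₁ = P₁V₁/(nR) = 373×8.80/(1.37×8.314) = 288 K.
Isothermal: T stays 288 K; PV = const ⇒ V₂ = 49.9 L, P₂ = 65.8 kPa.
ΔU = 0 (ideal gas, T constant).
W = nRT ln(V₂/V₁) = 1.37×8.314×288×ln(5.67) = 5700 J.
Q = ΔU + W = 5700 J.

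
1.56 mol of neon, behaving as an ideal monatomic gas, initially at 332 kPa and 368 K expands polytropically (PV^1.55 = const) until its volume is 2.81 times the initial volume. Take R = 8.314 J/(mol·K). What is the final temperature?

V₁ = nRT₁/P₁ = 1.56×8.314×368/332 = 14.4 L.
Polytropic n=1.55: T₂ = T₁(V₁/V₂)^(n−1) = 368×(0.356)^0.55 = 208 K; P₂ = P₁(V₁/V₂)^n = 66.9 kPa.

208 K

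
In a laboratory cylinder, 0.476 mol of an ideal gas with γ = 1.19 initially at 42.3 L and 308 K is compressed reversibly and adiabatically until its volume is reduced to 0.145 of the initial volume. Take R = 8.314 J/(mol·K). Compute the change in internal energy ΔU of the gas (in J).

2840 J

P₁ = nRT₁/V₁ = 0.476×8.314×308/42.3 = 28.8 kPa.
Adiabatic: TV^(γ−1) = const ⇒ T₂ = 308×(6.90)^0.190 = 445 K; PV^γ = const ⇒ P₂ = 287 kPa.
For an ideal gas ΔU = nCvΔT with Cv = R/(γ−1) = 43.8 J/(mol·K).
ΔU = 0.476×43.8×(445−308) = 2840 J.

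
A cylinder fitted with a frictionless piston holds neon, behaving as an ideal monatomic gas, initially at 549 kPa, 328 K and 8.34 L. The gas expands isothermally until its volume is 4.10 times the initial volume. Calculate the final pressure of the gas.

Isothermal: T stays 328 K; PV = const ⇒ V₂ = 34.2 L, P₂ = 134 kPa.

134 kPa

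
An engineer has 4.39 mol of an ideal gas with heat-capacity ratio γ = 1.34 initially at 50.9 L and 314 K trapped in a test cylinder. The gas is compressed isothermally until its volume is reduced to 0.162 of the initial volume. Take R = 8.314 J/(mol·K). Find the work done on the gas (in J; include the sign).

20900 J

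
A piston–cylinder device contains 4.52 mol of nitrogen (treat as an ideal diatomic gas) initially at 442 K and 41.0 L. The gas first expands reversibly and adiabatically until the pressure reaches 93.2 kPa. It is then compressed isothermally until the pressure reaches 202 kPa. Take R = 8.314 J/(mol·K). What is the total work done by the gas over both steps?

P₁ = nRT₁/V₁ = 4.52×8.314×442/41.0 = 405 kPa.
Step 1 — Adiabatic: T₂/T₁ = (P₂/P₁)^((γ−1)/γ) ⇒ T₂ = 442×(0.230)^0.286 = 290 K; V₂ = 117 L.
ΔU = nCvΔT = 4.52×20.8×(290−442) = -14200 J.
Q = 0 for an adiabatic process, so W = −ΔU = 14200 J.
State after step 1: P = 93.2 kPa, V = 117 L, T = 290 K.
Step 2 — Isothermal: T stays 290 K; PV = const ⇒ V₂ = 54.0 L, P₂ = 202 kPa.
ΔU = 0 (ideal gas, T constant).
W = nRT ln(V₂/V₁) = 4.52×8.314×290×ln(0.461) = -8440 J.
Q = ΔU + W = -8440 J.
Net over both steps: W = 5790 J, Q = -8440 J, ΔU = -14200 J.

5790 J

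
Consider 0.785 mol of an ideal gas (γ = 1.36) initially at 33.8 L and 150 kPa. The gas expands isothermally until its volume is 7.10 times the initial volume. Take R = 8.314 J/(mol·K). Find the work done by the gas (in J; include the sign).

9940 J

T₁ = P₁V₁/(nR) = 150×33.8/(0.785×8.314) = 777 K.
Isothermal: T stays 777 K; PV = const ⇒ V₂ = 240 L, P₂ = 21.1 kPa.
W = nRT ln(V₂/V₁) = 0.785×8.314×777×ln(7.10) = 9940 J.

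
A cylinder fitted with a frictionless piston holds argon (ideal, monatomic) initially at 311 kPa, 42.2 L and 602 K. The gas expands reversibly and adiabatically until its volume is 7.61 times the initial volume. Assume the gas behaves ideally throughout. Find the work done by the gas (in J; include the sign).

n = P₁V₁/(RT₁) = 311×42.2/(8.314×602) = 2.62 mol.
Adiabatic: TV^(γ−1) = const ⇒ T₂ = 602×(0.131)^0.667 = 156 K; PV^γ = const ⇒ P₂ = 10.6 kPa.
ΔU = nCvΔT = 2.62×12.5×(156−602) = -14600 J.
Q = 0 for an adiabatic process, so W = −ΔU = 14600 J.

14600 J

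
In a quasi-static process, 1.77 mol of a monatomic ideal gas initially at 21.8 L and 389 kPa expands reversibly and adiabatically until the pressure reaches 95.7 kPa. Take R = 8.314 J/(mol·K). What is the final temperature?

329 K

T₁ = P₁V₁/(nR) = 389×21.8/(1.77×8.314) = 576 K.
Adiabatic: T₂/T₁ = (P₂/P₁)^((γ−1)/γ) ⇒ T₂ = 576×(0.246)^0.400 = 329 K; V₂ = 50.6 L.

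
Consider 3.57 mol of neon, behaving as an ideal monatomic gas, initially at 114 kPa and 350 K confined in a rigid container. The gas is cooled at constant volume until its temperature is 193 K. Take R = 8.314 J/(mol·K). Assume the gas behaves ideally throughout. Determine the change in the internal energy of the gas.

-6990 J

V₁ = nRT₁/P₁ = 3.57×8.314×350/114 = 91.1 L.
Isochoric: V stays 91.1 L; P/T = const ⇒ T₂ = 193 K, P₂ = 62.9 kPa.
For an ideal gas ΔU = nCvΔT with Cv = (3/2)R = 12.5 J/(mol·K).
ΔU = 3.57×12.5×(193−350) = -6990 J.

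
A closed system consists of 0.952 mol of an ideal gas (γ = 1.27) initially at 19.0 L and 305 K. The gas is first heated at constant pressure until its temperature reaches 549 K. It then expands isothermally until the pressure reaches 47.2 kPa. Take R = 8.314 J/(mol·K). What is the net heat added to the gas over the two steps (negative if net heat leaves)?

P₁ = nRT₁/V₁ = 0.952×8.314×305/19.0 = 127 kPa.
Step 1 — Isobaric: P stays 127 kPa; V/T = const ⇒ T₂ = 549 K, V₂ = 34.2 L.
W = PΔV = 127×(34.2−19.0) kPa·L = 1930 J.
ΔU = nCvΔT = 0.952×30.8×(549−305) = 7150 J.
Q = ΔU + W = nCpΔT = 9080 J.
State after step 1: P = 127 kPa, V = 34.2 L, T = 549 K.
Step 2 — Isothermal: T stays 549 K; PV = const ⇒ V₂ = 92.1 L, P₂ = 47.2 kPa.
ΔU = 0 (ideal gas, T constant).
W = nRT ln(V₂/V₁) = 0.952×8.314×549×ln(2.69) = 4300 J.
Q = ΔU + W = 4300 J.
Net over both steps: W = 6230 J, Q = 13400 J, ΔU = 7150 J.

13400 J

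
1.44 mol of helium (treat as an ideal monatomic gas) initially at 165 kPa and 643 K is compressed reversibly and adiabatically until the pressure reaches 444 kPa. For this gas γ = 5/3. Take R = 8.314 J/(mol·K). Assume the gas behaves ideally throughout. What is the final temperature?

955 K

V₁ = nRT₁/P₁ = 1.44×8.314×643/165 = 46.7 L.
Adiabatic: T₂/T₁ = (P₂/P₁)^((γ−1)/γ) ⇒ T₂ = 643×(2.69)^0.400 = 955 K; V₂ = 25.8 L.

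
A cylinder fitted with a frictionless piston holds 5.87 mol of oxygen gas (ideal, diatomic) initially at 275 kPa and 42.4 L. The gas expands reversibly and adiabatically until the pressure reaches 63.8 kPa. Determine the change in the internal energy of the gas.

-9950 J

T₁ = P₁V₁/(nR) = 275×42.4/(5.87×8.314) = 239 K.
Adiabatic: T₂/T₁ = (P₂/P₁)^((γ−1)/γ) ⇒ T₂ = 239×(0.232)^0.286 = 157 K; V₂ = 120 L.
For an ideal gas ΔU = nCvΔT with Cv = (5/2)R = 20.8 J/(mol·K).
ΔU = 5.87×20.8×(157−239) = -9950 J.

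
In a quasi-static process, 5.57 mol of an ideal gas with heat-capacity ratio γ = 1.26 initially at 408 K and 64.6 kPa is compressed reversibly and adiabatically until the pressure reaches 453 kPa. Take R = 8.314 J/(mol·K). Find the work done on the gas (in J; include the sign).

35900 J

V₁ = nRT₁/P₁ = 5.57×8.314×408/64.6 = 292 L.
Adiabatic: T₂/T₁ = (P₂/P₁)^((γ−1)/γ) ⇒ T₂ = 408×(7.01)^0.206 = 610 K; V₂ = 62.3 L.
ΔU = nCvΔT = 5.57×32.0×(610−408) = 35900 J.
Q = 0 for an adiabatic process, so W = −ΔU = -35900 J.
Work done on the gas = −W_by = 35900 J.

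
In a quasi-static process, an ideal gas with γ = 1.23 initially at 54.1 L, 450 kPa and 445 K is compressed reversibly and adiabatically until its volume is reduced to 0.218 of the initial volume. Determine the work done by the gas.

n = P₁V₁/(RT₁) = 450×54.1/(8.314×445) = 6.58 mol.
Adiabatic: TV^(γ−1) = const ⇒ T₂ = 445×(4.59)^0.230 = 632 K; PV^γ = const ⇒ P₂ = 2930 kPa.
ΔU = nCvΔT = 6.58×36.1×(632−445) = 44400 J.
Q = 0 for an adiabatic process, so W = −ΔU = -44400 J.

-44400 J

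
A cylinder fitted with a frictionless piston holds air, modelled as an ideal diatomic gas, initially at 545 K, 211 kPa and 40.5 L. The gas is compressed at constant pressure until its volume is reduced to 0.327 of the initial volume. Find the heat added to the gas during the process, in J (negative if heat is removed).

-20100 J

n = P₁V₁/(RT₁) = 211×40.5/(8.314×545) = 1.89 mol.
Isobaric: P stays 211 kPa; V/T = const ⇒ T₂ = 178 K, V₂ = 13.2 L.
W = PΔV = 211×(13.2−40.5) kPa·L = -5750 J.
ΔU = nCvΔT = 1.89×20.8×(178−545) = -14400 J.
Q = ΔU + W = nCpΔT = -20100 J.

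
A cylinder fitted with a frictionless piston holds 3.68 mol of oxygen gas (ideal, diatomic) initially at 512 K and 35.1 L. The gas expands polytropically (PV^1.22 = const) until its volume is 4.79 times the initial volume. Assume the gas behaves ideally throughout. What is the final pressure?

P₁ = nRT₁/V₁ = 3.68×8.314×512/35.1 = 446 kPa.
Polytropic n=1.22: T₂ = T₁(V₁/V₂)^(n−1) = 512×(0.209)^0.22 = 363 K; P₂ = P₁(V₁/V₂)^n = 66.0 kPa.

66.0 kPa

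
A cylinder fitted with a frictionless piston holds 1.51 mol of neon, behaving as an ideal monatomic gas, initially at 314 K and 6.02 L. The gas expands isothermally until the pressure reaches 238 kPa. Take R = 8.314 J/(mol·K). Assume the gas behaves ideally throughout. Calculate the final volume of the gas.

P₁ = nRT₁/V₁ = 1.51×8.314×314/6.02 = 655 kPa.
Isothermal: T stays 314 K; PV = const ⇒ V₂ = 16.6 L, P₂ = 238 kPa.

16.6 L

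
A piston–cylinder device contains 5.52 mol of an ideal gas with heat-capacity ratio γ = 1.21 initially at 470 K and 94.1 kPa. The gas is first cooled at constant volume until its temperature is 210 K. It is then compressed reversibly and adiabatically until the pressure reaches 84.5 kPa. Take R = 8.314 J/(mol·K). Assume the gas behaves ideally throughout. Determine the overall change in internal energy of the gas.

V₁ = nRT₁/P₁ = 5.52×8.314×470/94.1 = 229 L.
Step 1 — Isochoric: V stays 229 L; P/T = const ⇒ T₂ = 210 K, P₂ = 42.0 kPa.
W = 0 (no volume change).
ΔU = nCvΔT = 5.52×39.6×(210−470) = -56800 J.
Q = ΔU = -56800 J.
State after step 1: P = 42.0 kPa, V = 229 L, T = 210 K.
Step 2 — Adiabatic: T₂/T₁ = (P₂/P₁)^((γ−1)/γ) ⇒ T₂ = 210×(2.01)^0.174 = 237 K; V₂ = 129 L.
ΔU = nCvΔT = 5.52×39.6×(237−210) = 5910 J.
Q = 0 for an adiabatic process, so W = −ΔU = -5910 J.
Net over both steps: W = -5910 J, Q = -56800 J, ΔU = -50900 J.

-50900 J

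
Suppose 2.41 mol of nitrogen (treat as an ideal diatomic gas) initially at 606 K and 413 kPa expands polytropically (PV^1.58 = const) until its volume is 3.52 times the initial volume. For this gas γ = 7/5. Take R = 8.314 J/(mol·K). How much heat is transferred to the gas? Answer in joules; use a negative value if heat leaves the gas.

-4880 J

V₁ = nRT₁/P₁ = 2.41×8.314×606/413 = 29.4 L.
Polytropic n=1.58: T₂ = T₁(V₁/V₂)^(n−1) = 606×(0.284)^0.58 = 292 K; P₂ = P₁(V₁/V₂)^n = 56.5 kPa.
W = (P₁V₁−P₂V₂)/(n−1) = (413×29.4−56.5×103)/0.58 = 10800 J.
ΔU = nCvΔT = 2.41×20.8×(292−606) = -15700 J.
Q = ΔU + W = -4880 J.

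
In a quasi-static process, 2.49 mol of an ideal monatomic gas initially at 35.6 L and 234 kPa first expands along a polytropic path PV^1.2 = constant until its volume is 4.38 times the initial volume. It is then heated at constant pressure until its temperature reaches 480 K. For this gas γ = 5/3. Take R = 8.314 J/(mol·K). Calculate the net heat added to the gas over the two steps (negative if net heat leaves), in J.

16800 J

T₁ = P₁V₁/(nR) = 234×35.6/(2.49×8.314) = 402 K.
Step 1 — Polytropic n=1.2: T₂ = T₁(V₁/V₂)^(n−1) = 402×(0.228)^0.20 = 299 K; P₂ = P₁(V₁/V₂)^n = 39.8 kPa.
W = (P₁V₁−P₂V₂)/(n−1) = (234×35.6−39.8×156)/0.20 = 10700 J.
ΔU = nCvΔT = 2.49×12.5×(299−402) = -3200 J.
Q = ΔU + W = 7460 J.
State after step 1: P = 39.8 kPa, V = 156 L, T = 299 K.
Step 2 — Isobaric: P stays 39.8 kPa; V/T = const ⇒ T₂ = 480 K, V₂ = 250 L.
W = PΔV = 39.8×(250−156) kPa·L = 3740 J.
ΔU = nCvΔT = 2.49×12.5×(480−299) = 5610 J.
Q = ΔU + W = nCpΔT = 9340 J.
Net over both steps: W = 14400 J, Q = 16800 J, ΔU = 2410 J.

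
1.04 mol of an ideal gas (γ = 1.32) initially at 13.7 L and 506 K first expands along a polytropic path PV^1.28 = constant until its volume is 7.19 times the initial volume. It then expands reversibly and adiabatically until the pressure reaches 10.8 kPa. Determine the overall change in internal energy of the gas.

P₁ = nRT₁/V₁ = 1.04×8.314×506/13.7 = 319 kPa.
Step 1 — Polytropic n=1.28: T₂ = T₁(V₁/V₂)^(n−1) = 506×(0.139)^0.28 = 291 K; P₂ = P₁(V₁/V₂)^n = 25.6 kPa.
W = (P₁V₁−P₂V₂)/(n−1) = (319×13.7−25.6×98.5)/0.28 = 6630 J.
ΔU = nCvΔT = 1.04×26.0×(291−506) = -5800 J.
Q = ΔU + W = 829 J.
State after step 1: P = 25.6 kPa, V = 98.5 L, T = 291 K.
Step 2 — Adiabatic: T₂/T₁ = (P₂/P₁)^((γ−1)/γ) ⇒ T₂ = 291×(0.422)^0.242 = 236 K; V₂ = 189 L.
ΔU = nCvΔT = 1.04×26.0×(236−291) = -1480 J.
Q = 0 for an adiabatic process, so W = −ΔU = 1480 J.
Net over both steps: W = 8120 J, Q = 829 J, ΔU = -7290 J.

-7290 J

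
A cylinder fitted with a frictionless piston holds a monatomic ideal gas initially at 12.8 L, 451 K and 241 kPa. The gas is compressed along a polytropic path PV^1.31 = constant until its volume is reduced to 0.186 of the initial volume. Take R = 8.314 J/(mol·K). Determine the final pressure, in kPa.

2180 kPa

Polytropic n=1.31: T₂ = T₁(V₁/V₂)^(n−1) = 451×(5.38)^0.31 = 760 K; P₂ = P₁(V₁/V₂)^n = 2180 kPa.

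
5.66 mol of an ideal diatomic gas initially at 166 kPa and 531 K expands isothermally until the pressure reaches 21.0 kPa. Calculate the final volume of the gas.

1190 L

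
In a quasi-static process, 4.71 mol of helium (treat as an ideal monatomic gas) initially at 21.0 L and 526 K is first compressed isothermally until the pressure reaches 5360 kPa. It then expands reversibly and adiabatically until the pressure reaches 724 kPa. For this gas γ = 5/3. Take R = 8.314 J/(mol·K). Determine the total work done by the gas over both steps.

P₁ = nRT₁/V₁ = 4.71×8.314×526/21.0 = 981 kPa.
Step 1 — Isothermal: T stays 526 K; PV = const ⇒ V₂ = 3.84 L, P₂ = 5360 kPa.
ΔU = 0 (ideal gas, T constant).
W = nRT ln(V₂/V₁) = 4.71×8.314×526×ln(0.183) = -35000 J.
Q = ΔU + W = -35000 J.
State after step 1: P = 5360 kPa, V = 3.84 L, T = 526 K.
Step 2 — Adiabatic: T₂/T₁ = (P₂/P₁)^((γ−1)/γ) ⇒ T₂ = 526×(0.135)^0.400 = 236 K; V₂ = 12.8 L.
ΔU = nCvΔT = 4.71×12.5×(236−526) = -17000 J.
Q = 0 for an adiabatic process, so W = −ΔU = 17000 J.
Net over both steps: W = -18000 J, Q = -35000 J, ΔU = -17000 J.

-18000 J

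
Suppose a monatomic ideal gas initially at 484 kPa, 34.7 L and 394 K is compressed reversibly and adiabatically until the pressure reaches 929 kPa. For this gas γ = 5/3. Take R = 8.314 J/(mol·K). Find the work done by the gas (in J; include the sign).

-7510 J

n = P₁V₁/(RT₁) = 484×34.7/(8.314×394) = 5.13 mol.
Adiabatic: T₂/T₁ = (P₂/P₁)^((γ−1)/γ) ⇒ T₂ = 394×(1.92)^0.400 = 511 K; V₂ = 23.5 L.
ΔU = nCvΔT = 5.13×12.5×(511−394) = 7510 J.
Q = 0 for an adiabatic process, so W = −ΔU = -7510 J.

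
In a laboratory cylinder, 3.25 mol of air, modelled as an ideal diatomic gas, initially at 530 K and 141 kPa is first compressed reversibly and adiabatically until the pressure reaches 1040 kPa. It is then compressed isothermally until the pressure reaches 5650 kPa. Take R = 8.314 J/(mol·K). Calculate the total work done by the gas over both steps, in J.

V₁ = nRT₁/P₁ = 3.25×8.314×530/141 = 102 L.
Step 1 — Adiabatic: T₂/T₁ = (P₂/P₁)^((γ−1)/γ) ⇒ T₂ = 530×(7.38)^0.286 = 938 K; V₂ = 24.4 L.
ΔU = nCvΔT = 3.25×20.8×(938−530) = 27600 J.
Q = 0 for an adiabatic process, so W = −ΔU = -27600 J.
State after step 1: P = 1040 kPa, V = 24.4 L, T = 938 K.
Step 2 — Isothermal: T stays 938 K; PV = const ⇒ V₂ = 4.49 L, P₂ = 5650 kPa.
ΔU = 0 (ideal gas, T constant).
W = nRT ln(V₂/V₁) = 3.25×8.314×938×ln(0.184) = -42900 J.
Q = ΔU + W = -42900 J.
Net over both steps: W = -70500 J, Q = -42900 J, ΔU = 27600 J.

-70500 J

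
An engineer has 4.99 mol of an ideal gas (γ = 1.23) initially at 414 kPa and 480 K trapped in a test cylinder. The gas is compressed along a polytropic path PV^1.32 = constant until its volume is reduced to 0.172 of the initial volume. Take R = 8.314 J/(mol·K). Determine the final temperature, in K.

843 K

V₁ = nRT₁/P₁ = 4.99×8.314×480/414 = 48.1 L.
Polytropic n=1.32: T₂ = T₁(V₁/V₂)^(n−1) = 480×(5.81)^0.32 = 843 K; P₂ = P₁(V₁/V₂)^n = 4230 kPa.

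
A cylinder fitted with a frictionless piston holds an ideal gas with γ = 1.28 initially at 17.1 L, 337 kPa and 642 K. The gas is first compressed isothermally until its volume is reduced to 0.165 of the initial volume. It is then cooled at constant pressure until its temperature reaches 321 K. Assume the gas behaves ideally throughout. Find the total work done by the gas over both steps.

-13300 J

n = P₁V₁/(RT₁) = 337×17.1/(8.314×642) = 1.08 mol.
Step 1 — Isothermal: T stays 642 K; PV = const ⇒ V₂ = 2.82 L, P₂ = 2040 kPa.
ΔU = 0 (ideal gas, T constant).
W = nRT ln(V₂/V₁) = 1.08×8.314×642×ln(0.165) = -10400 J.
Q = ΔU + W = -10400 J.
State after step 1: P = 2040 kPa, V = 2.82 L, T = 642 K.
Step 2 — Isobaric: P stays 2040 kPa; V/T = const ⇒ T₂ = 321 K, V₂ = 1.41 L.
W = PΔV = 2040×(1.41−2.82) kPa·L = -2880 J.
ΔU = nCvΔT = 1.08×29.7×(321−642) = -10300 J.
Q = ΔU + W = nCpΔT = -13200 J.
Net over both steps: W = -13300 J, Q = -23600 J, ΔU = -10300 J.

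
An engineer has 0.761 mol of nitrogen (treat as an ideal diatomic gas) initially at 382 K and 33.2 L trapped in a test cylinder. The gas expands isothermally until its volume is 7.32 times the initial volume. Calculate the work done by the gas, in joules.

P₁ = nRT₁/V₁ = 0.761×8.314×382/33.2 = 72.8 kPa.
Isothermal: T stays 382 K; PV = const ⇒ V₂ = 243 L, P₂ = 9.95 kPa.
W = nRT ln(V₂/V₁) = 0.761×8.314×382×ln(7.32) = 4810 J.

4810 J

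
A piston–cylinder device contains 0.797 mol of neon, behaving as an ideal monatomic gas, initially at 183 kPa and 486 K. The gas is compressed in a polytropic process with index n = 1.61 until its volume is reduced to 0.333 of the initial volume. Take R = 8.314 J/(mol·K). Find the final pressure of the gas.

V₁ = nRT₁/P₁ = 0.797×8.314×486/183 = 17.6 L.
Polytropic n=1.61: T₂ = T₁(V₁/V₂)^(n−1) = 486×(3.00)^0.61 = 950 K; P₂ = P₁(V₁/V₂)^n = 1070 kPa.

1070 kPa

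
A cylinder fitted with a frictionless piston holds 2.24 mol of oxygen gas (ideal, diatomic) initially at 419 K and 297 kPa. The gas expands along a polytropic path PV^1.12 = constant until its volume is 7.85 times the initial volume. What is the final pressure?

V₁ = nRT₁/P₁ = 2.24×8.314×419/297 = 26.3 L.
Polytropic n=1.12: T₂ = T₁(V₁/V₂)^(n−1) = 419×(0.127)^0.12 = 327 K; P₂ = P₁(V₁/V₂)^n = 29.5 kPa.

29.5 kPa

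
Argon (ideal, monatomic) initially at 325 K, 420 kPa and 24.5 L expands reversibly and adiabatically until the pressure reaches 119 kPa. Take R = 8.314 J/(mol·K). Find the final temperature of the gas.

196 K

Adiabatic: T₂/T₁ = (P₂/P₁)^((γ−1)/γ) ⇒ T₂ = 325×(0.283)^0.400 = 196 K; V₂ = 52.2 L.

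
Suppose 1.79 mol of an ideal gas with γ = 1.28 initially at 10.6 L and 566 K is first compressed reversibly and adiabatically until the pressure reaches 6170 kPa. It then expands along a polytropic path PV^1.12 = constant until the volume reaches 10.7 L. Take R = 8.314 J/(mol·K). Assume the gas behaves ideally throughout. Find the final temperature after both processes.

P₁ = nRT₁/V₁ = 1.79×8.314×566/10.6 = 795 kPa.
Step 1 — Adiabatic: T₂/T₁ = (P₂/P₁)^((γ−1)/γ) ⇒ T₂ = 566×(7.76)^0.219 = 886 K; V₂ = 2.14 L.
ΔU = nCvΔT = 1.79×29.7×(886−566) = 17000 J.
Q = 0 for an adiabatic process, so W = −ΔU = -17000 J.
State after step 1: P = 6170 kPa, V = 2.14 L, T = 886 K.
Step 2 — Polytropic n=1.12: T₂ = T₁(V₁/V₂)^(n−1) = 886×(0.200)^0.12 = 730 K; P₂ = P₁(V₁/V₂)^n = 1020 kPa.
W = (P₁V₁−P₂V₂)/(n−1) = (6170×2.14−1020×10.7)/0.12 = 19300 J.
ΔU = nCvΔT = 1.79×29.7×(730−886) = -8280 J.
Q = ΔU + W = 11000 J.
Net over both steps: W = 2300 J, Q = 11000 J, ΔU = 8740 J.

730 K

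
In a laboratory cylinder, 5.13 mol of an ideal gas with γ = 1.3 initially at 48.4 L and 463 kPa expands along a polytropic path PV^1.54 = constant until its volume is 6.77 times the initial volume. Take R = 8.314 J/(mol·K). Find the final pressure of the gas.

24.3 kPa

T₁ = P₁V₁/(nR) = 463×48.4/(5.13×8.314) = 525 K.
Polytropic n=1.54: T₂ = T₁(V₁/V₂)^(n−1) = 525×(0.148)^0.54 = 187 K; P₂ = P₁(V₁/V₂)^n = 24.3 kPa.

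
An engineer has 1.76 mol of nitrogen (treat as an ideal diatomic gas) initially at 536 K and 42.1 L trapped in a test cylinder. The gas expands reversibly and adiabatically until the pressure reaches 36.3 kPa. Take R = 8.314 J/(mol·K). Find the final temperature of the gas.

P₁ = nRT₁/V₁ = 1.76×8.314×536/42.1 = 186 kPa.
Adiabatic: T₂/T₁ = (P₂/P₁)^((γ−1)/γ) ⇒ T₂ = 536×(0.195)^0.286 = 336 K; V₂ = 135 L.

336 K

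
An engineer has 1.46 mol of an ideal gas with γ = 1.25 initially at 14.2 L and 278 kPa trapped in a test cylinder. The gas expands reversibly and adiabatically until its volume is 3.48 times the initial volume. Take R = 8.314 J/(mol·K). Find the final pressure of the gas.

58.5 kPa

T₁ = P₁V₁/(nR) = 278×14.2/(1.46×8.314) = 325 K.
Adiabatic: TV^(γ−1) = const ⇒ T₂ = 325×(0.287)^0.250 = 238 K; PV^γ = const ⇒ P₂ = 58.5 kPa.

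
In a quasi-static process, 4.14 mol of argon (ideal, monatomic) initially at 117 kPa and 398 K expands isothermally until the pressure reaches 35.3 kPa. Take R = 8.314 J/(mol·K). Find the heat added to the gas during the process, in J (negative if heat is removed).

V₁ = nRT₁/P₁ = 4.14×8.314×398/117 = 117 L.
Isothermal: T stays 398 K; PV = const ⇒ V₂ = 388 L, P₂ = 35.3 kPa.
ΔU = 0 (ideal gas, T constant).
W = nRT ln(V₂/V₁) = 4.14×8.314×398×ln(3.31) = 16400 J.
Q = ΔU + W = 16400 J.

16400 J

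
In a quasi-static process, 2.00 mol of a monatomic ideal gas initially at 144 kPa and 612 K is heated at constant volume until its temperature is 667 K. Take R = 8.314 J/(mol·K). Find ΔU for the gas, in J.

1370 J

V₁ = nRT₁/P₁ = 2.00×8.314×612/144 = 70.7 L.
Isochoric: V stays 70.7 L; P/T = const ⇒ T₂ = 667 K, P₂ = 157 kPa.
For an ideal gas ΔU = nCvΔT with Cv = (3/2)R = 12.5 J/(mol·K).
ΔU = 2.00×12.5×(667−612) = 1370 J.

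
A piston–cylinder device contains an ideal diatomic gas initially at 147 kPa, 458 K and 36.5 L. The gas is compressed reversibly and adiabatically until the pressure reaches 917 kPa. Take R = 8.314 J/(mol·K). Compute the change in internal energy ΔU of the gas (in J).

n = P₁V₁/(RT₁) = 147×36.5/(8.314×458) = 1.41 mol.
Adiabatic: T₂/T₁ = (P₂/P₁)^((γ−1)/γ) ⇒ T₂ = 458×(6.24)^0.286 = 773 K; V₂ = 9.87 L.
For an ideal gas ΔU = nCvΔT with Cv = (5/2)R = 20.8 J/(mol·K).
ΔU = 1.41×20.8×(773−458) = 9220 J.

9220 J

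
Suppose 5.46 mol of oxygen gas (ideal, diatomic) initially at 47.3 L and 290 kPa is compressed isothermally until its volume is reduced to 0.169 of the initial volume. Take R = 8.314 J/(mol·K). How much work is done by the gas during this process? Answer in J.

-24400 J

T₁ = P₁V₁/(nR) = 290×47.3/(5.46×8.314) = 302 K.
Isothermal: T stays 302 K; PV = const ⇒ V₂ = 7.99 L, P₂ = 1720 kPa.
W = nRT ln(V₂/V₁) = 5.46×8.314×302×ln(0.169) = -24400 J.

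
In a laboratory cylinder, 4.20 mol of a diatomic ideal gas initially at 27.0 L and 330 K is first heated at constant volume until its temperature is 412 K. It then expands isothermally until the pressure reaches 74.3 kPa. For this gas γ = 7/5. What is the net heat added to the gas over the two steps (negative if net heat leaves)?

P₁ = nRT₁/V₁ = 4.20×8.314×330/27.0 = 427 kPa.
Step 1 — Isochoric: V stays 27.0 L; P/T = const ⇒ T₂ = 412 K, P₂ = 533 kPa.
W = 0 (no volume change).
ΔU = nCvΔT = 4.20×20.8×(412−330) = 7160 J.
Q = ΔU = 7160 J.
State after step 1: P = 533 kPa, V = 27.0 L, T = 412 K.
Step 2 — Isothermal: T stays 412 K; PV = const ⇒ V₂ = 194 L, P₂ = 74.3 kPa.
ΔU = 0 (ideal gas, T constant).
W = nRT ln(V₂/V₁) = 4.20×8.314×412×ln(7.17) = 28300 J.
Q = ΔU + W = 28300 J.
Net over both steps: W = 28300 J, Q = 35500 J, ΔU = 7160 J.

35500 J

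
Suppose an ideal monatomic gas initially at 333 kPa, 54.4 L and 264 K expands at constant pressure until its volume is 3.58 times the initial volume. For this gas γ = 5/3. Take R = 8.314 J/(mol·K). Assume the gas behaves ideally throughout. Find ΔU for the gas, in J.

70100 J

n = P₁V₁/(RT₁) = 333×54.4/(8.314×264) = 8.25 mol.
Isobaric: P stays 333 kPa; V/T = const ⇒ T₂ = 945 K, V₂ = 195 L.
For an ideal gas ΔU = nCvΔT with Cv = (3/2)R = 12.5 J/(mol·K).
ΔU = 8.25×12.5×(945−264) = 70100 J.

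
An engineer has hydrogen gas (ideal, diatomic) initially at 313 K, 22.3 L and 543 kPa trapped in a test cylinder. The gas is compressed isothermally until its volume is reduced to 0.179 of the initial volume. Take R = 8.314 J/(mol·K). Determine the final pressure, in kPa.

3030 kPa

Isothermal: T stays 313 K; PV = const ⇒ V₂ = 3.99 L, P₂ = 3030 kPa.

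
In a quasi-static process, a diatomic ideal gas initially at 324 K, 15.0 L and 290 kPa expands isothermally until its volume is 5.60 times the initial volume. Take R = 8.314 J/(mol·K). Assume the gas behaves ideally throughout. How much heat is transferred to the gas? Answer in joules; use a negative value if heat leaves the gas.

n = P₁V₁/(RT₁) = 290×15.0/(8.314×324) = 1.61 mol.
Isothermal: T stays 324 K; PV = const ⇒ V₂ = 84.0 L, P₂ = 51.8 kPa.
ΔU = 0 (ideal gas, T constant).
W = nRT ln(V₂/V₁) = 1.61×8.314×324×ln(5.60) = 7490 J.
Q = ΔU + W = 7490 J.

7490 J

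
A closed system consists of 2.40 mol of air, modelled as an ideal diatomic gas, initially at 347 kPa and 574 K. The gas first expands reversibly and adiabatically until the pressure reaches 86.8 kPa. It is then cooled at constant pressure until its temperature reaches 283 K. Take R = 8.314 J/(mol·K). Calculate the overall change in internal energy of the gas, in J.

V₁ = nRT₁/P₁ = 2.40×8.314×574/347 = 33.0 L.
Step 1 — Adiabatic: T₂/T₁ = (P₂/P₁)^((γ−1)/γ) ⇒ T₂ = 574×(0.250)^0.286 = 386 K; V₂ = 88.8 L.
ΔU = nCvΔT = 2.40×20.8×(386−574) = -9360 J.
Q = 0 for an adiabatic process, so W = −ΔU = 9360 J.
State after step 1: P = 86.8 kPa, V = 88.8 L, T = 386 K.
Step 2 — Isobaric: P stays 86.8 kPa; V/T = const ⇒ T₂ = 283 K, V₂ = 65.1 L.
W = PΔV = 86.8×(65.1−88.8) kPa·L = -2060 J.
ΔU = nCvΔT = 2.40×20.8×(283−386) = -5150 J.
Q = ΔU + W = nCpΔT = -7220 J.
Net over both steps: W = 7300 J, Q = -7220 J, ΔU = -14500 J.

-14500 J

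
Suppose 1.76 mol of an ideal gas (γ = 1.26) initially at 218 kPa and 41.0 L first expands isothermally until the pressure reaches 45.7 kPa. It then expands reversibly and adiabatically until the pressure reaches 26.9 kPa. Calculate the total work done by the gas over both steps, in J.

17500 J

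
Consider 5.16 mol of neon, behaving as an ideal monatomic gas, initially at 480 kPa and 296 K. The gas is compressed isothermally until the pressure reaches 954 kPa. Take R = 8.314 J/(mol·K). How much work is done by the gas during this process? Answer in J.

V₁ = nRT₁/P₁ = 5.16×8.314×296/480 = 26.5 L.
Isothermal: T stays 296 K; PV = const ⇒ V₂ = 13.3 L, P₂ = 954 kPa.
W = nRT ln(V₂/V₁) = 5.16×8.314×296×ln(0.503) = -8720 J.

-8720 J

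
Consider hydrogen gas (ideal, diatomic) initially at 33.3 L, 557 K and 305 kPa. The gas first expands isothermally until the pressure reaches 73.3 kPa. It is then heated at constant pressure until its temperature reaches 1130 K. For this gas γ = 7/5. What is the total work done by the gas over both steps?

24900 J

n = P₁V₁/(RT₁) = 305×33.3/(8.314×557) = 2.19 mol.
Step 1 — Isothermal: T stays 557 K; PV = const ⇒ V₂ = 139 L, P₂ = 73.3 kPa.
ΔU = 0 (ideal gas, T constant).
W = nRT ln(V₂/V₁) = 2.19×8.314×557×ln(4.16) = 14500 J.
Q = ΔU + W = 14500 J.
State after step 1: P = 73.3 kPa, V = 139 L, T = 557 K.
Step 2 — Isobaric: P stays 73.3 kPa; V/T = const ⇒ T₂ = 1130 K, V₂ = 281 L.
W = PΔV = 73.3×(281−139) kPa·L = 10400 J.
ΔU = nCvΔT = 2.19×20.8×(1130−557) = 26100 J.
Q = ΔU + W = nCpΔT = 36600 J.
Net over both steps: W = 24900 J, Q = 51000 J, ΔU = 26100 J.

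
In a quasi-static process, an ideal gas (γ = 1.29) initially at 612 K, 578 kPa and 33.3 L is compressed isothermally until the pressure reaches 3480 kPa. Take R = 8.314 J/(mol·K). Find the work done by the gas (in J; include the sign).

n = P₁V₁/(RT₁) = 578×33.3/(8.314×612) = 3.78 mol.
Isothermal: T stays 612 K; PV = const ⇒ V₂ = 5.53 L, P₂ = 3480 kPa.
W = nRT ln(V₂/V₁) = 3.78×8.314×612×ln(0.166) = -34600 J.

-34600 J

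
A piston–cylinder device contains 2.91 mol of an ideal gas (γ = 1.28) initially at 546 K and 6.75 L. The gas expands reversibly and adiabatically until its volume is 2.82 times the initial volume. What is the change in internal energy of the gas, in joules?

P₁ = nRT₁/V₁ = 2.91×8.314×546/6.75 = 1960 kPa.
Adiabatic: TV^(γ−1) = const ⇒ T₂ = 546×(0.355)^0.280 = 408 K; PV^γ = const ⇒ P₂ = 519 kPa.
For an ideal gas ΔU = nCvΔT with Cv = R/(γ−1) = 29.7 J/(mol·K).
ΔU = 2.91×29.7×(408−546) = -11900 J.

-11900 J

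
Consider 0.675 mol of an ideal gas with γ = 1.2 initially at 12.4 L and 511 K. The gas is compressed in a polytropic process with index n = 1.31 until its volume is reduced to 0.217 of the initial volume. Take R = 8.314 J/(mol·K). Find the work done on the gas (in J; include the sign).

5600 J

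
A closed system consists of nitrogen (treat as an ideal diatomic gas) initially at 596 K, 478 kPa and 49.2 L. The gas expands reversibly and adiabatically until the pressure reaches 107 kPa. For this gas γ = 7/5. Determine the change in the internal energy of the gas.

n = P₁V₁/(RT₁) = 478×49.2/(8.314×596) = 4.75 mol.
Adiabatic: T₂/T₁ = (P₂/P₁)^((γ−1)/γ) ⇒ T₂ = 596×(0.224)^0.286 = 389 K; V₂ = 143 L.
For an ideal gas ΔU = nCvΔT with Cv = (5/2)R = 20.8 J/(mol·K).
ΔU = 4.75×20.8×(389−596) = -20500 J.

-20500 J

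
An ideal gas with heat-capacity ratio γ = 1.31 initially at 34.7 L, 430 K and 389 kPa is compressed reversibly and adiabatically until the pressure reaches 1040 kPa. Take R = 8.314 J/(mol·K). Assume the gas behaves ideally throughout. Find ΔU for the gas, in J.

11400 J

n = P₁V₁/(RT₁) = 389×34.7/(8.314×430) = 3.78 mol.
Adiabatic: T₂/T₁ = (P₂/P₁)^((γ−1)/γ) ⇒ T₂ = 430×(2.67)^0.237 = 543 K; V₂ = 16.4 L.
For an ideal gas ΔU = nCvΔT with Cv = R/(γ−1) = 26.8 J/(mol·K).
ΔU = 3.78×26.8×(543−430) = 11400 J.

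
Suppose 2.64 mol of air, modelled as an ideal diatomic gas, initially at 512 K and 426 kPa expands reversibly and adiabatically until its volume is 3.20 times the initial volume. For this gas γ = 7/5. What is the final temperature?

322 K

V₁ = nRT₁/P₁ = 2.64×8.314×512/426 = 26.4 L.
Adiabatic: TV^(γ−1) = const ⇒ T₂ = 512×(0.312)^0.400 = 322 K; PV^γ = const ⇒ P₂ = 83.6 kPa.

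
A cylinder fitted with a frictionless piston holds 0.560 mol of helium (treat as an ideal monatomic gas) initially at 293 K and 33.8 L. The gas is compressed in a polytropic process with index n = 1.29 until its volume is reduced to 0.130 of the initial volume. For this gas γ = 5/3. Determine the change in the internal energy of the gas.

1650 J

P₁ = nRT₁/V₁ = 0.560×8.314×293/33.8 = 40.4 kPa.
Polytropic n=1.29: T₂ = T₁(V₁/V₂)^(n−1) = 293×(7.69)^0.29 = 529 K; P₂ = P₁(V₁/V₂)^n = 561 kPa.
For an ideal gas ΔU = nCvΔT with Cv = (3/2)R = 12.5 J/(mol·K).
ΔU = 0.560×12.5×(529−293) = 1650 J.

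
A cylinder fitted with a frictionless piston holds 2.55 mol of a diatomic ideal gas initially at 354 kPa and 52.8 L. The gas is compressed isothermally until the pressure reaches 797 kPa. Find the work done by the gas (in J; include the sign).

-15200 J

T₁ = P₁V₁/(nR) = 354×52.8/(2.55×8.314) = 882 K.
Isothermal: T stays 882 K; PV = const ⇒ V₂ = 23.5 L, P₂ = 797 kPa.
W = nRT ln(V₂/V₁) = 2.55×8.314×882×ln(0.444) = -15200 J.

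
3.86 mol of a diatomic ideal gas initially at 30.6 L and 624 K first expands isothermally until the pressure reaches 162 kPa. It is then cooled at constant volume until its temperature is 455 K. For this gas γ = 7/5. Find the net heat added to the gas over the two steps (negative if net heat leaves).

14400 J

P₁ = nRT₁/V₁ = 3.86×8.314×624/30.6 = 654 kPa.
Step 1 — Isothermal: T stays 624 K; PV = const ⇒ V₂ = 124 L, P₂ = 162 kPa.
ΔU = 0 (ideal gas, T constant).
W = nRT ln(V₂/V₁) = 3.86×8.314×624×ln(4.04) = 28000 J.
Q = ΔU + W = 28000 J.
State after step 1: P = 162 kPa, V = 124 L, T = 624 K.
Step 2 — Isochoric: V stays 124 L; P/T = const ⇒ T₂ = 455 K, P₂ = 118 kPa.
W = 0 (no volume change).
ΔU = nCvΔT = 3.86×20.8×(455−624) = -13600 J.
Q = ΔU = -13600 J.
Net over both steps: W = 28000 J, Q = 14400 J, ΔU = -13600 J.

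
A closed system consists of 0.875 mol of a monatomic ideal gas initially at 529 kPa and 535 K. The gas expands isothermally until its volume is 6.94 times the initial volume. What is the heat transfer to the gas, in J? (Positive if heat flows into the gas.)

V₁ = nRT₁/P₁ = 0.875×8.314×535/529 = 7.36 L.
Isothermal: T stays 535 K; PV = const ⇒ V₂ = 51.1 L, P₂ = 76.2 kPa.
ΔU = 0 (ideal gas, T constant).
W = nRT ln(V₂/V₁) = 0.875×8.314×535×ln(6.94) = 7540 J.
Q = ΔU + W = 7540 J.

7540 J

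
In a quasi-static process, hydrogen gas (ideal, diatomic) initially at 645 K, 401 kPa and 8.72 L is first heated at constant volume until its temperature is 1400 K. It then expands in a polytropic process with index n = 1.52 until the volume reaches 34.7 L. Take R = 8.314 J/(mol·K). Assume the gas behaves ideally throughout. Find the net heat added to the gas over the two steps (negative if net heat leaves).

n = P₁V₁/(RT₁) = 401×8.72/(8.314×645) = 0.652 mol.
Step 1 — Isochoric: V stays 8.72 L; P/T = const ⇒ T₂ = 1400 K, P₂ = 870 kPa.
W = 0 (no volume change).
ΔU = nCvΔT = 0.652×20.8×(1400−645) = 10200 J.
Q = ΔU = 10200 J.
State after step 1: P = 870 kPa, V = 8.72 L, T = 1400 K.
Step 2 — Polytropic n=1.52: T₂ = T₁(V₁/V₂)^(n−1) = 1400×(0.251)^0.52 = 683 K; P₂ = P₁(V₁/V₂)^n = 107 kPa.
W = (P₁V₁−P₂V₂)/(n−1) = (870×8.72−107×34.7)/0.52 = 7480 J.
ΔU = nCvΔT = 0.652×20.8×(683−1400) = -9720 J.
Q = ΔU + W = -2240 J.
Net over both steps: W = 7480 J, Q = 7990 J, ΔU = 511 J.

7990 J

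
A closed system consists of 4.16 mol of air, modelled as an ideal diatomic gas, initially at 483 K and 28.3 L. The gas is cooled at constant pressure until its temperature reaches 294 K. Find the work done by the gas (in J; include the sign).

P₁ = nRT₁/V₁ = 4.16×8.314×483/28.3 = 590 kPa.
Isobaric: P stays 590 kPa; V/T = const ⇒ T₂ = 294 K, V₂ = 17.2 L.
W = PΔV = 590×(17.2−28.3) kPa·L = -6540 J.

-6540 J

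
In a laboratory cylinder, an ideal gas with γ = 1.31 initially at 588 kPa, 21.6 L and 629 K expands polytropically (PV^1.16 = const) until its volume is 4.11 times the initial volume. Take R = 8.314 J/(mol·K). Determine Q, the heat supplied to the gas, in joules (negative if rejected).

n = P₁V₁/(RT₁) = 588×21.6/(8.314×629) = 2.43 mol.
Polytropic n=1.16: T₂ = T₁(V₁/V₂)^(n−1) = 629×(0.243)^0.16 = 502 K; P₂ = P₁(V₁/V₂)^n = 114 kPa.
W = (P₁V₁−P₂V₂)/(n−1) = (588×21.6−114×88.8)/0.16 = 16100 J.
ΔU = nCvΔT = 2.43×26.8×(502−629) = -8290 J.
Q = ΔU + W = 7770 J.

7770 J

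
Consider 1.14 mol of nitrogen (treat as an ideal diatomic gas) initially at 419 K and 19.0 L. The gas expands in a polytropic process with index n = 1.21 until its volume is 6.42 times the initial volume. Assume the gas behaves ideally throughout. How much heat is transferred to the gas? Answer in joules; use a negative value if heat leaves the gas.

P₁ = nRT₁/V₁ = 1.14×8.314×419/19.0 = 209 kPa.
Polytropic n=1.21: T₂ = T₁(V₁/V₂)^(n−1) = 419×(0.156)^0.21 = 284 K; P₂ = P₁(V₁/V₂)^n = 22.0 kPa.
W = (P₁V₁−P₂V₂)/(n−1) = (209×19.0−22.0×122)/0.21 = 6110 J.
ΔU = nCvΔT = 1.14×20.8×(284−419) = -3210 J.
Q = ΔU + W = 2900 J.

2900 J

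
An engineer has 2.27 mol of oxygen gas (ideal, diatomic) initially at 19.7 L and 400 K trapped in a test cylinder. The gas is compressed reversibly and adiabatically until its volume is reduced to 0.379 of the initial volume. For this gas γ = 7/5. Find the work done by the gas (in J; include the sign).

-8950 J

P₁ = nRT₁/V₁ = 2.27×8.314×400/19.7 = 383 kPa.
Adiabatic: TV^(γ−1) = const ⇒ T₂ = 400×(2.64)^0.400 = 590 K; PV^γ = const ⇒ P₂ = 1490 kPa.
ΔU = nCvΔT = 2.27×20.8×(590−400) = 8950 J.
Q = 0 for an adiabatic process, so W = −ΔU = -8950 J.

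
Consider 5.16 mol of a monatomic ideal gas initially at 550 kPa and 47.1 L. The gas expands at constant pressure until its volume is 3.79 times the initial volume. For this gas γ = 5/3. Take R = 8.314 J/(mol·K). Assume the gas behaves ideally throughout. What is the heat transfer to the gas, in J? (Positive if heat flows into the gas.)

181000 J

T₁ = P₁V₁/(nR) = 550×47.1/(5.16×8.314) = 604 K.
Isobaric: P stays 550 kPa; V/T = const ⇒ T₂ = 2290 K, V₂ = 179 L.
W = PΔV = 550×(179−47.1) kPa·L = 72300 J.
ΔU = nCvΔT = 5.16×12.5×(2290−604) = 108000 J.
Q = ΔU + W = nCpΔT = 181000 J.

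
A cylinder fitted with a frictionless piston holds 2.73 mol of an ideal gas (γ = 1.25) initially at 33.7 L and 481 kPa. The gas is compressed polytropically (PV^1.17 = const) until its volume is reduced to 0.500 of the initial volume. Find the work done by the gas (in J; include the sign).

T₁ = P₁V₁/(nR) = 481×33.7/(2.73×8.314) = 714 K.
Polytropic n=1.17: T₂ = T₁(V₁/V₂)^(n−1) = 714×(2.00)^0.17 = 803 K; P₂ = P₁(V₁/V₂)^n = 1080 kPa.
W = (P₁V₁−P₂V₂)/(n−1) = (481×33.7−1080×16.9)/0.17 = -11900 J.

-11900 J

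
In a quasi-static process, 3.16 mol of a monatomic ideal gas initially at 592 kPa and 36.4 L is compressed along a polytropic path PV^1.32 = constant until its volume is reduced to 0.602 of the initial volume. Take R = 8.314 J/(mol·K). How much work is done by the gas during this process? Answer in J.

T₁ = P₁V₁/(nR) = 592×36.4/(3.16×8.314) = 820 K.
Polytropic n=1.32: T₂ = T₁(V₁/V₂)^(n−1) = 820×(1.66)^0.32 = 965 K; P₂ = P₁(V₁/V₂)^n = 1160 kPa.
W = (P₁V₁−P₂V₂)/(n−1) = (592×36.4−1160×21.9)/0.32 = -11900 J.

-11900 J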